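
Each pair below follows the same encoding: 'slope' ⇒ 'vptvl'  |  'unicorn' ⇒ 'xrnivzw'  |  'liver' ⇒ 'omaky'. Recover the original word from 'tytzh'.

In slope: s→v is +3, l→p is +4, o→t is +5, p→v is +6 — the shift increases by 1 each position. Each letter shifts forward by (position + 3), i.e. 3, 4, 5, … — the shift grows by one for each successive letter.
Undoing it on tytzh: t−3=q, y−4=u, t−5=o, z−6=t, h−7=a.

quota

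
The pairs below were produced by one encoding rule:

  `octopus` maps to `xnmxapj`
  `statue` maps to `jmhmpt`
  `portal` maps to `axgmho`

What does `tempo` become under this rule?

mtrax

Treating letters as 0–25, the rule is x ↦ 3x + 7 (mod 26).
For tempo: t(19)→3·19+7≡12=m; e(4)→3·4+7≡19=t; m(12)→3·12+7≡17=r; p(15)→3·15+7≡0=a; o(14)→3·14+7≡23=x (all mod 26).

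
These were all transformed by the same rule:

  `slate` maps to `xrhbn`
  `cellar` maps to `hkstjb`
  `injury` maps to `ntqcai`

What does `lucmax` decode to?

Each letter shifts forward by (position + 5), i.e. 5, 6, 7, … — the shift grows by one for each successive letter.
Undoing it on lucmax: l−5=g, u−6=o, c−7=v, m−8=e, a−9=r, x−10=n.

govern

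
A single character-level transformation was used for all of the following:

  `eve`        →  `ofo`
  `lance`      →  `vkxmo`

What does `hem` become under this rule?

row

Each letter is shifted forward by 10 in the alphabet (a Caesar shift of +10).
On hem: h+10=r, e+10=o, m+10=w.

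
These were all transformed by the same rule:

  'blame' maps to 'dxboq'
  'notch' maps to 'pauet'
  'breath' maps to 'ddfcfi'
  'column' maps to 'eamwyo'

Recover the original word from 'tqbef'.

Shifts by position in blame: pos 0: b→d (+2), pos 1: l→x (+12), pos 2: a→b (+1), pos 3: m→o (+2), pos 4: e→q (+12) — repeating every 3. It's a Vigenère-style cipher with numeric key [2,12,1]: position i shifts by key[i mod 3].
Reversing it on tqbef: t−2=r, q−12=e, b−1=a, e−2=c, f−12=t.

react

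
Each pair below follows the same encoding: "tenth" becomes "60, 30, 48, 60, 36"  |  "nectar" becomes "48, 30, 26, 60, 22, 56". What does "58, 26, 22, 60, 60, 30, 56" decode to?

scatter

t(#20)→60 and e(#5)→30: differences scale by 2, so n = 2·pos + 20. Each letter becomes 2×(its alphabet position, a=1..z=26) + 20.
Reversing it on 58, 26, 22, 60, 60, 30, 56: 58→(58−20)÷2=19=s, 26→(26−20)÷2=3=c, 22→(22−20)÷2=1=a, 60→(60−20)÷2=20=t, 60→(60−20)÷2=20=t, 30→(30−20)÷2=5=e, 56→(56−20)÷2=18=r.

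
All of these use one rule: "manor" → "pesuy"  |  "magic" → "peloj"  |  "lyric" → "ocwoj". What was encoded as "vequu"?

The shift increases by 1 at each position, starting from +3: 3, 4, 5, ….
Decoding vequu: v−3=s, e−4=a, q−5=l, u−6=o, u−7=n.

salon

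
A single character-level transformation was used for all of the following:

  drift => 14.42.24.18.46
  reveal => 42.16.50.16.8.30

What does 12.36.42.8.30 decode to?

d(#4)→14 and r(#18)→42: differences scale by 2, so n = 2·pos + 6. The formula is n = 2×(alphabet index, a=1) + 6.
Decoding 12.36.42.8.30: 12→(12−6)÷2=3=c, 36→(36−6)÷2=15=o, 42→(42−6)÷2=18=r, 8→(8−6)÷2=1=a, 30→(30−6)÷2=12=l.

coral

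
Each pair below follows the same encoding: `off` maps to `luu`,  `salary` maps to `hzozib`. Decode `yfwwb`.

Each letter is replaced by its mirror in the alphabet: a↔z, b↔y, c↔x, and so on (the Atbash cipher).
Decoding yfwwb: y↔b, f↔u, w↔d, w↔d, b↔y.

buddy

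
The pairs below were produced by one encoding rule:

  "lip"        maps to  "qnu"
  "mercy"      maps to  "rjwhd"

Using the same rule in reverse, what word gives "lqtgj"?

globe

Compare letters: l→q is +5, i→n is +5, p→u is +5 — a constant shift. It's a constant shift of +5 (ROT5).
Decoding lqtgj: l−5=g, q−5=l, t−5=o, g−5=b, j−5=e.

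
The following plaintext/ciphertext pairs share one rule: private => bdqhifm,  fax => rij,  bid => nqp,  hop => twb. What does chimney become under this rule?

otqyzmk

The shift depends on letter class: consonant p→b is +12, but vowel i→q is +8. Two shifts are in play — +8 for a/e/i/o/u, +12 for every other letter.
On chimney: c(cons)+12=o, h(cons)+12=t, i(vowel)+8=q, m(cons)+12=y, n(cons)+12=z, e(vowel)+8=m, y(cons)+12=k.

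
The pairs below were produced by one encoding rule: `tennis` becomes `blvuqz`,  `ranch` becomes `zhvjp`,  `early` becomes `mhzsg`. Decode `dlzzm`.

Shifts by position in tennis: pos 0: t→b (+8), pos 1: e→l (+7), pos 2: n→v (+8), pos 3: n→u (+7) — repeating every 2. A repeating key of period 2 is used — shifts +8, +7 over and over.
Reversing it on dlzzm: d−8=v, l−7=e, z−8=r, z−7=s, m−8=e.

verse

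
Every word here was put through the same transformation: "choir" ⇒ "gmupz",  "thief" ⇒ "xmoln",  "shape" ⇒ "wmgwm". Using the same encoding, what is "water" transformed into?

afzlz

In choir: c→g is +4, h→m is +5, o→u is +6, i→p is +7 — the shift increases by 1 each position. The shift increases by 1 at each position, starting from +4: 4, 5, 6, ….
Applying it to water: w+4=a, a+5=f, t+6=z, e+7=l, r+8=z.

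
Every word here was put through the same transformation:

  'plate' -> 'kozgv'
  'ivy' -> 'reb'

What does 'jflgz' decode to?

Each pair mirrors across the alphabet (p↔k, l↔o, a↔z): positions sum to 25. This is the alphabet-reversal cipher (Atbash): a becomes z, b becomes y, etc.
Undoing it on jflgz: j↔q, f↔u, l↔o, g↔t, z↔a.

quota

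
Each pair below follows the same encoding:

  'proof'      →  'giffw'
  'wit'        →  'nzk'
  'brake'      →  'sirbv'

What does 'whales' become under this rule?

Each letter is shifted forward by 17 in the alphabet (a Caesar shift of +17).
Applying it to whales: w+17=n, h+17=y, a+17=r, l+17=c, e+17=v, s+17=j.

nyrcvj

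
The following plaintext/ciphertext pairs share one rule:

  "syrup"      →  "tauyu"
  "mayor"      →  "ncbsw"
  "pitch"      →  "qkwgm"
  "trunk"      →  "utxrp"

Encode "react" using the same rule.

In syrup: s→t is +1, y→a is +2, r→u is +3, u→y is +4 — the shift increases by 1 each position. The shift increases by 1 at each position, starting from +1: 1, 2, 3, ….
Applying it to react: r+1=s, e+2=g, a+3=d, c+4=g, t+5=y.

sgdgy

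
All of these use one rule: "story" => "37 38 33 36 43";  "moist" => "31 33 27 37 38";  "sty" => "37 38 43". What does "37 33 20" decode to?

Letters become their 1-based position plus 18 (so a→19, b→20, …).
Decoding 37 33 20: 37→(37−18)÷1=19=s, 33→(33−18)÷1=15=o, 20→(20−18)÷1=2=b.

sob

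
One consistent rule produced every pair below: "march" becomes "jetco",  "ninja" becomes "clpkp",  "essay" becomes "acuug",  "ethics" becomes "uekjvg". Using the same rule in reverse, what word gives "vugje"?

The output letters match the input read backwards, each shifted +2: march reversed is hcram. The word is reversed, then every letter is shifted forward by 2.
Decoding vugje: shift back: v−2=t, u−2=s, g−2=e, j−2=h, e−2=c → tsehc; then reverse → chest.

chest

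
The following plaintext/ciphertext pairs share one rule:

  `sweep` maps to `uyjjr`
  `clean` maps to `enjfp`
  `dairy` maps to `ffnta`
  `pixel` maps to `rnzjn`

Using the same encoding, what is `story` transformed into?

The shift depends on letter class: consonant s→u is +2, but vowel e→j is +5. Two shifts are in play — +5 for a/e/i/o/u, +2 for every other letter.
On story: s(cons)+2=u, t(cons)+2=v, o(vowel)+5=t, r(cons)+2=t, y(cons)+2=a.

uvtta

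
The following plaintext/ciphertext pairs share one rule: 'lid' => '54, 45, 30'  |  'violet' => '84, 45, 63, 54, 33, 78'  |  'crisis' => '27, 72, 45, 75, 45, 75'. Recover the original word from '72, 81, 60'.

l(#12)→54 and i(#9)→45: differences scale by 3, so n = 3·pos + 18. Each letter becomes 3×(its alphabet position, a=1..z=26) + 18.
Decoding 72, 81, 60: 72→(72−18)÷3=18=r, 81→(81−18)÷3=21=u, 60→(60−18)÷3=14=n.

run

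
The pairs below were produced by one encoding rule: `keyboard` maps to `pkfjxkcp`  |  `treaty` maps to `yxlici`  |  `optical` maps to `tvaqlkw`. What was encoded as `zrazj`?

In keyboard: k→p is +5, e→k is +6, y→f is +7, b→j is +8 — the shift increases by 1 each position. The shift increases by 1 at each position, starting from +5: 5, 6, 7, ….
Undoing it on zrazj: z−5=u, r−6=l, a−7=t, z−8=r, j−9=a.

ultra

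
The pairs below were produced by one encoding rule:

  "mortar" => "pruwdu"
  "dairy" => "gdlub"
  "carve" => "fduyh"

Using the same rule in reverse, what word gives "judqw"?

Compare letters: m→p is +3, o→r is +3, r→u is +3 — a constant shift. Each letter is shifted forward by 3 in the alphabet (a Caesar shift of +3).
Reversing it on judqw: j−3=g, u−3=r, d−3=a, q−3=n, w−3=t.

grant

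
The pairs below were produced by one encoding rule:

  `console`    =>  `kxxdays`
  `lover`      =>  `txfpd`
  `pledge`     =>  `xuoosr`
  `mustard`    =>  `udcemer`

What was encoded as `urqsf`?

might

In console: c→k is +8, o→x is +9, n→x is +10, s→d is +11 — the shift increases by 1 each position. Letter i (0-indexed) is shifted by i+8, so successive shifts are 8, 9, 10, ….
Decoding urqsf: u−8=m, r−9=i, q−10=g, s−11=h, f−12=t.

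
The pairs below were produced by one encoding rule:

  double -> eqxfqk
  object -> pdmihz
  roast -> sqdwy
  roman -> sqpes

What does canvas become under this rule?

The shift increases by 1 at each position, starting from +1: 1, 2, 3, ….
For canvas: c+1=d, a+2=c, n+3=q, v+4=z, a+5=f, s+6=y.

dcqzfy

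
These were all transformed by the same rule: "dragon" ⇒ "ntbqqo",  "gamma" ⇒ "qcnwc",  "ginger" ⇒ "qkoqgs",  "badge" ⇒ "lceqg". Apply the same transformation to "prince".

Shifts by position in dragon: pos 0: d→n (+10), pos 1: r→t (+2), pos 2: a→b (+1), pos 3: g→q (+10), pos 4: o→q (+2), pos 5: n→o (+1) — repeating every 3. A repeating key of period 3 is used — shifts +10, +2, +1 over and over.
For prince: p+10=z, r+2=t, i+1=j, n+10=x, c+2=e, e+1=f.

ztjxef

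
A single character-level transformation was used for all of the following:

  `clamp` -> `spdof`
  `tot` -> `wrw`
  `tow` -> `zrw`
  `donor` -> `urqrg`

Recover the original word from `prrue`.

broom

The output letters match the input read backwards, each shifted +3: clamp reversed is pmalc. The word is reversed, then every letter is shifted forward by 3.
Reversing it on prrue: shift back: p−3=m, r−3=o, r−3=o, u−3=r, e−3=b → moorb; then reverse → broom.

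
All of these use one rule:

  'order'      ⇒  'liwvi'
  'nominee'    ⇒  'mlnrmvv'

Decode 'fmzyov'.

unable

This is the alphabet-reversal cipher (Atbash): a becomes z, b becomes y, etc.
Reversing it on fmzyov: f↔u, m↔n, z↔a, y↔b, o↔l, v↔e.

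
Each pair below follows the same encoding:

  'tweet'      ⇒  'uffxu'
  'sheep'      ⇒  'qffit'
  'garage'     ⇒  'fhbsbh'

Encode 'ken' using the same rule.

The output letters match the input read backwards, each shifted +1: tweet reversed is teewt. The word is reversed, then every letter is shifted forward by 1.
Applying it to ken: reverse → nek; then shift: n+1=o, e+1=f, k+1=l.

ofl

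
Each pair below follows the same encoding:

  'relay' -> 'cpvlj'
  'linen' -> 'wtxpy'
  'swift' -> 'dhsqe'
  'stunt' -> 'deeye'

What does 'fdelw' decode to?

usual

Shifts by position in relay: pos 0: r→c (+11), pos 1: e→p (+11), pos 2: l→v (+10), pos 3: a→l (+11), pos 4: y→j (+11) — repeating every 3. A repeating key of period 3 is used — shifts +11, +11, +10 over and over.
Undoing it on fdelw: f−11=u, d−11=s, e−10=u, l−11=a, w−11=l.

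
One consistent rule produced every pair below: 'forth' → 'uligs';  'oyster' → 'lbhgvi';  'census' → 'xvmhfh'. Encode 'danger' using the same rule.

wzmtvi

Each pair mirrors across the alphabet (f↔u, o↔l, r↔i): positions sum to 25. This is the alphabet-reversal cipher (Atbash): a becomes z, b becomes y, etc.
Applying it to danger: d↔w, a↔z, n↔m, g↔t, e↔v, r↔i.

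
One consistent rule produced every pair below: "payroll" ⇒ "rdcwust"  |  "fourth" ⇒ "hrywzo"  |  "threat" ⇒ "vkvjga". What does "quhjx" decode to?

order

In payroll: p→r is +2, a→d is +3, y→c is +4, r→w is +5 — the shift increases by 1 each position. Letter i (0-indexed) is shifted by i+2, so successive shifts are 2, 3, 4, ….
Undoing it on quhjx: q−2=o, u−3=r, h−4=d, j−5=e, x−6=r.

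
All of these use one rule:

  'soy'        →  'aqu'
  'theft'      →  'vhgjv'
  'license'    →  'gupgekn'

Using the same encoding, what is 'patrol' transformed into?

The output letters match the input read backwards, each shifted +2: soy reversed is yos. Two steps: reverse the string, then apply a Caesar shift of +2.
Applying it to patrol: reverse → lortap; then shift: l+2=n, o+2=q, r+2=t, t+2=v, a+2=c, p+2=r.

nqtvcr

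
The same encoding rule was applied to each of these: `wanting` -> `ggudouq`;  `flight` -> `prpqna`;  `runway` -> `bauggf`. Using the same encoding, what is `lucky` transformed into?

vajue

Shifts by position in wanting: pos 0: w→g (+10), pos 1: a→g (+6), pos 2: n→u (+7), pos 3: t→d (+10), pos 4: i→o (+6), pos 5: n→u (+7) — repeating every 3. It's a Vigenère-style cipher with numeric key [10,6,7]: position i shifts by key[i mod 3].
On lucky: l+10=v, u+6=a, c+7=j, k+10=u, y+6=e.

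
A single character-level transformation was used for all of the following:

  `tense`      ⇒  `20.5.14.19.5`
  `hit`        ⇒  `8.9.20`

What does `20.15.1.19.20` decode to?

t is letter #20 and maps to 20: an offset of 0. Each letter is replaced by its alphabet position (a=1, b=2, …, z=26).
Undoing it on 20.15.1.19.20: 20=t, 15=o, 1=a, 19=s, 20=t.

toast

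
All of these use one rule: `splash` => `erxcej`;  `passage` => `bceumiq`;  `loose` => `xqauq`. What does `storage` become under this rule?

The shifts repeat in a cycle of length 2: positions 0,1,… shift by +12, +2, then the pattern repeats.
Applying it to storage: s+12=e, t+2=v, o+12=a, r+2=t, a+12=m, g+2=i, e+12=q.

evatmiq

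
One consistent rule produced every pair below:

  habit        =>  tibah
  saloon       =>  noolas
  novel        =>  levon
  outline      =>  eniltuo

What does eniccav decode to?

The output letters match the input read backwards: habit reversed is tibah. The word is simply reversed.
Reversing it on eniccav: then reverse → vaccine.

vaccine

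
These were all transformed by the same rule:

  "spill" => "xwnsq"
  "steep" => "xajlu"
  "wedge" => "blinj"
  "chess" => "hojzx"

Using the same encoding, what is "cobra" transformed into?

Shifts by position in spill: pos 0: s→x (+5), pos 1: p→w (+7), pos 2: i→n (+5), pos 3: l→s (+7) — repeating every 2. A repeating key of period 2 is used — shifts +5, +7 over and over.
On cobra: c+5=h, o+7=v, b+5=g, r+7=y, a+5=f.

hvgyf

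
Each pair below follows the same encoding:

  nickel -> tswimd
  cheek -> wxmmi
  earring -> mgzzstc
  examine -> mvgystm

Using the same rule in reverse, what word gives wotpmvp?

Treating letters as 0–25, the rule is x ↦ 21x + 6 (mod 26).
Undoing it on wotpmvp: w(22)→5·(22−6)≡2=c; o(14)→5·(14−6)≡14=o; t(19)→5·(19−6)≡13=n; p(15)→5·(15−6)≡19=t; m(12)→5·(12−6)≡4=e; v(21)→5·(21−6)≡23=x; p(15)→5·(15−6)≡19=t (all mod 26).

context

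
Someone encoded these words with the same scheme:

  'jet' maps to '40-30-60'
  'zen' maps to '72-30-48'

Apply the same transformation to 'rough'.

j(#10)→40 and e(#5)→30: differences scale by 2, so n = 2·pos + 20. Each letter becomes 2×(its alphabet position, a=1..z=26) + 20.
On rough: r=18→56, o=15→50, u=21→62, g=7→34, h=8→36.

56-50-62-34-36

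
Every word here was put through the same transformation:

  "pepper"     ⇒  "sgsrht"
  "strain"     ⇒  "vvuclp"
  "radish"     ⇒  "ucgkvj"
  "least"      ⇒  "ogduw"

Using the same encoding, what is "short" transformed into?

Shifts by position in pepper: pos 0: p→s (+3), pos 1: e→g (+2), pos 2: p→s (+3), pos 3: p→r (+2) — repeating every 2. It's a Vigenère-style cipher with numeric key [3,2]: position i shifts by key[i mod 2].
For short: s+3=v, h+2=j, o+3=r, r+2=t, t+3=w.

vjrtw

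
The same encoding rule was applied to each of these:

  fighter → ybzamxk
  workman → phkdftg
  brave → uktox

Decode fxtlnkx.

Compare letters: f→y is +19, i→b is +19, g→z is +19 — a constant shift. Each letter is shifted forward by 19 in the alphabet (a Caesar shift of +19).
Decoding fxtlnkx: f−19=m, x−19=e, t−19=a, l−19=s, n−19=u, k−19=r, x−19=e.

measure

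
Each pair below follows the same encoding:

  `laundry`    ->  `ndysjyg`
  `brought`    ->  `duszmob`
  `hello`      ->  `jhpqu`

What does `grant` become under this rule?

Letter i (0-indexed) is shifted by i+2, so successive shifts are 2, 3, 4, ….
For grant: g+2=i, r+3=u, a+4=e, n+5=s, t+6=z.

iuesz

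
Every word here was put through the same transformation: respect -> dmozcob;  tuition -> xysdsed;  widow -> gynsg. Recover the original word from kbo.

era

The output letters match the input read backwards, each shifted +10: respect reversed is tcepser. Two steps: reverse the string, then apply a Caesar shift of +10.
Reversing it on kbo: shift back: k−10=a, b−10=r, o−10=e → are; then reverse → era.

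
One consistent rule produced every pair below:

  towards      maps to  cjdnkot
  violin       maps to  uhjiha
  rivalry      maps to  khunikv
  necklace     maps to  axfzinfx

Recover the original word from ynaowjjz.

handbook

This is an affine cipher: with a=0,…,z=25, each position x becomes (9x+13) mod 26.
Decoding ynaowjjz: y(24)→3·(24−13)≡7=h; n(13)→3·(13−13)≡0=a; a(0)→3·(0−13)≡13=n; o(14)→3·(14−13)≡3=d; w(22)→3·(22−13)≡1=b; j(9)→3·(9−13)≡14=o; j(9)→3·(9−13)≡14=o; z(25)→3·(25−13)≡10=k (all mod 26).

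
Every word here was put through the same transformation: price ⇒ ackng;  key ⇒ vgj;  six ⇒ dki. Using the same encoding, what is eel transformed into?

The shift depends on letter class: consonant p→a is +11, but vowel i→k is +2. Two shifts are in play — +2 for a/e/i/o/u, +11 for every other letter.
Applying it to eel: e(vowel)+2=g, e(vowel)+2=g, l(cons)+11=w.

ggw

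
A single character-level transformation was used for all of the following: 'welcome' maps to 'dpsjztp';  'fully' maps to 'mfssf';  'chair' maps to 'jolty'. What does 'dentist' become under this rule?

kpuatza

The shift depends on letter class: consonant w→d is +7, but vowel e→p is +11. Two shifts are in play — +11 for a/e/i/o/u, +7 for every other letter.
On dentist: d(cons)+7=k, e(vowel)+11=p, n(cons)+7=u, t(cons)+7=a, i(vowel)+11=t, s(cons)+7=z, t(cons)+7=a.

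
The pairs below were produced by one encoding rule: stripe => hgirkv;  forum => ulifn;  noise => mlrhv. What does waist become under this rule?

Each pair mirrors across the alphabet (s↔h, t↔g, r↔i): positions sum to 25. Each letter is replaced by its mirror in the alphabet: a↔z, b↔y, c↔x, and so on (the Atbash cipher).
On waist: w↔d, a↔z, i↔r, s↔h, t↔g.

dzrhg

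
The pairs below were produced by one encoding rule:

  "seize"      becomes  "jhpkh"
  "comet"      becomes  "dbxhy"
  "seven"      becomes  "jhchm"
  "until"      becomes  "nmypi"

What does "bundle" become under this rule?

s(18)→j(9) and e(4)→h(7) fit y≡15x+25 (mod 26); the inverse of 15 mod 26 is 7. Treating letters as 0–25, the rule is x ↦ 15x + 25 (mod 26).
Applying it to bundle: b(1)→15·1+25≡14=o; u(20)→15·20+25≡13=n; n(13)→15·13+25≡12=m; d(3)→15·3+25≡18=s; l(11)→15·11+25≡8=i; e(4)→15·4+25≡7=h (all mod 26).

onmsih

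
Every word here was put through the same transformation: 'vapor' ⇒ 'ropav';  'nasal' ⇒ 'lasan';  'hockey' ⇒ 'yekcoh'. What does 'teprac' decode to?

carpet

The output letters match the input read backwards: vapor reversed is ropav. The word is simply reversed.
Decoding teprac: then reverse → carpet.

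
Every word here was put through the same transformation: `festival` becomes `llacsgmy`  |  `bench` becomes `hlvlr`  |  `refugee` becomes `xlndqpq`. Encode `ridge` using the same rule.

In festival: f→l is +6, e→l is +7, s→a is +8, t→c is +9 — the shift increases by 1 each position. The shift increases by 1 at each position, starting from +6: 6, 7, 8, ….
Applying it to ridge: r+6=x, i+7=p, d+8=l, g+9=p, e+10=o.

xplpo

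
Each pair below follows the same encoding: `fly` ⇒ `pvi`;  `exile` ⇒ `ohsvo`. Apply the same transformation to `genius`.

qoxsec

This is a Caesar cipher with shift 10.
On genius: g+10=q, e+10=o, n+10=x, i+10=s, u+10=e, s+10=c.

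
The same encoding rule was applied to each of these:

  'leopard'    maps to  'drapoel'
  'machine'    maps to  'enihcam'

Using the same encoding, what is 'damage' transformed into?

It's just the letters in reverse order.
On damage: reverse → egamad.

egamad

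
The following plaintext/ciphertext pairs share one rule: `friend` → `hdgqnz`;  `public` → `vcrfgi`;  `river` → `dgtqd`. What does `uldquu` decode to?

stress

This is an affine cipher: with a=0,…,z=25, each position x becomes (17x+0) mod 26.
Decoding uldquu: u(20)→23·(20−0)≡18=s; l(11)→23·(11−0)≡19=t; d(3)→23·(3−0)≡17=r; q(16)→23·(16−0)≡4=e; u(20)→23·(20−0)≡18=s; u(20)→23·(20−0)≡18=s (all mod 26).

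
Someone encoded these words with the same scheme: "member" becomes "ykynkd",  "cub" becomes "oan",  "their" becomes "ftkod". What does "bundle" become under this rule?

The shift depends on letter class: consonant m→y is +12, but vowel e→k is +6. The rule splits by letter class: vowels +6, consonants +12.
Applying it to bundle: b(cons)+12=n, u(vowel)+6=a, n(cons)+12=z, d(cons)+12=p, l(cons)+12=x, e(vowel)+6=k.

nazpxk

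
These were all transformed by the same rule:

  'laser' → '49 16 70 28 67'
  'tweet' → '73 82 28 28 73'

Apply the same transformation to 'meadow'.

52 28 16 25 58 82

l(#12)→49 and a(#1)→16: differences scale by 3, so n = 3·pos + 13. Each letter becomes 3×(its alphabet position, a=1..z=26) + 13.
On meadow: m=13→52, e=5→28, a=1→16, d=4→25, o=15→58, w=23→82.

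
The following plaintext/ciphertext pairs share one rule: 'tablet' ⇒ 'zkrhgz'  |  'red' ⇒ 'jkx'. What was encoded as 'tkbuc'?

woven

The output letters match the input read backwards, each shifted +6: tablet reversed is telbat. Read the word backwards and shift each letter +6.
Undoing it on tkbuc: shift back: t−6=n, k−6=e, b−6=v, u−6=o, c−6=w → nevow; then reverse → woven.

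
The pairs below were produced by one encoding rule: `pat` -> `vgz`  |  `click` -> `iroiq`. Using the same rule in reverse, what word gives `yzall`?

Compare letters: p→v is +6, a→g is +6, t→z is +6 — a constant shift. Every letter moves 6 places later in the alphabet, wrapping around z→a.
Reversing it on yzall: y−6=s, z−6=t, a−6=u, l−6=f, l−6=f.

stuff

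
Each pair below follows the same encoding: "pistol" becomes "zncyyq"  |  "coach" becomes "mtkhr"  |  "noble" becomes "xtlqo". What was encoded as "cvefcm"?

Shifts by position in pistol: pos 0: p→z (+10), pos 1: i→n (+5), pos 2: s→c (+10), pos 3: t→y (+5) — repeating every 2. It's a Vigenère-style cipher with numeric key [10,5]: position i shifts by key[i mod 2].
Undoing it on cvefcm: c−10=s, v−5=q, e−10=u, f−5=a, c−10=s, m−5=h.

squash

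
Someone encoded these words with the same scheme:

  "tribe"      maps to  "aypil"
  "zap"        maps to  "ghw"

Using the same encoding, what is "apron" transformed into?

hwyvu

Compare letters: t→a is +7, r→y is +7, i→p is +7 — a constant shift. Every letter moves 7 places later in the alphabet, wrapping around z→a.
Applying it to apron: a+7=h, p+7=w, r+7=y, o+7=v, n+7=u.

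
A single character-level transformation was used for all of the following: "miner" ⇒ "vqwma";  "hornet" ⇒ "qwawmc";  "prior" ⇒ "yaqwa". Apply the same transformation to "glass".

The shift depends on letter class: consonant m→v is +9, but vowel i→q is +8. Two shifts are in play — +8 for a/e/i/o/u, +9 for every other letter.
Applying it to glass: g(cons)+9=p, l(cons)+9=u, a(vowel)+8=i, s(cons)+9=b, s(cons)+9=b.

puibb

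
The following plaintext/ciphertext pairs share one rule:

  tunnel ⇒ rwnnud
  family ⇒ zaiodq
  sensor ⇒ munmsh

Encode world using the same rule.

This is an affine cipher: with a=0,…,z=25, each position x becomes (5x+0) mod 26.
For world: w(22)→5·22+0≡6=g; o(14)→5·14+0≡18=s; r(17)→5·17+0≡7=h; l(11)→5·11+0≡3=d; d(3)→5·3+0≡15=p (all mod 26).

gshdp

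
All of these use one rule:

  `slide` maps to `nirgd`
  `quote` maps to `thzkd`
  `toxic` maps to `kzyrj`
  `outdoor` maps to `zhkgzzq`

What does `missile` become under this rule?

frnnrid

Treating letters as 0–25, the rule is x ↦ 23x + 15 (mod 26).
For missile: m(12)→23·12+15≡5=f; i(8)→23·8+15≡17=r; s(18)→23·18+15≡13=n; s(18)→23·18+15≡13=n; i(8)→23·8+15≡17=r; l(11)→23·11+15≡8=i; e(4)→23·4+15≡3=d (all mod 26).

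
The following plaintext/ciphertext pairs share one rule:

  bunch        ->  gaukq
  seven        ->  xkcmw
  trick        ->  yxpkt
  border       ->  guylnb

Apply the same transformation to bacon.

Letter i (0-indexed) is shifted by i+5, so successive shifts are 5, 6, 7, ….
On bacon: b+5=g, a+6=g, c+7=j, o+8=w, n+9=w.

ggjww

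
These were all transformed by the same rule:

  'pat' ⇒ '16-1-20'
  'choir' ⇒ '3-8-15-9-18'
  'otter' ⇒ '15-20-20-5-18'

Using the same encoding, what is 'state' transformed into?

19-20-1-20-5

p is letter #16 and maps to 16: an offset of 0. Each letter is replaced by its alphabet position (a=1, b=2, …, z=26).
For state: s=19→19, t=20→20, a=1→1, t=20→20, e=5→5.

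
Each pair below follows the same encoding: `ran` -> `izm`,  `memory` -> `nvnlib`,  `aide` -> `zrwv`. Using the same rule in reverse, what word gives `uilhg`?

Each pair mirrors across the alphabet (r↔i, a↔z, n↔m): positions sum to 25. This is the alphabet-reversal cipher (Atbash): a becomes z, b becomes y, etc.
Reversing it on uilhg: u↔f, i↔r, l↔o, h↔s, g↔t.

frost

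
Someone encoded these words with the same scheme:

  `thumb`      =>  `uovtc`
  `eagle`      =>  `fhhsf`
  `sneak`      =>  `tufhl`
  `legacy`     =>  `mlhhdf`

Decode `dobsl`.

Shifts by position in thumb: pos 0: t→u (+1), pos 1: h→o (+7), pos 2: u→v (+1), pos 3: m→t (+7) — repeating every 2. A repeating key of period 2 is used — shifts +1, +7 over and over.
Reversing it on dobsl: d−1=c, o−7=h, b−1=a, s−7=l, l−1=k.

chalk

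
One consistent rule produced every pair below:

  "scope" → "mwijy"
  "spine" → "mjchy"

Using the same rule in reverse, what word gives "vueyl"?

baker

Compare letters: s→m is +20, c→w is +20, o→i is +20 — a constant shift. Each letter is shifted forward by 20 in the alphabet (a Caesar shift of +20).
Undoing it on vueyl: v−20=b, u−20=a, e−20=k, y−20=e, l−20=r.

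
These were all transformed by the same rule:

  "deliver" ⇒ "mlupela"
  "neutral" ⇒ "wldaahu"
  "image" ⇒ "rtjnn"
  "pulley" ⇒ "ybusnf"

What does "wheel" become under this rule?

Shifts by position in deliver: pos 0: d→m (+9), pos 1: e→l (+7), pos 2: l→u (+9), pos 3: i→p (+7) — repeating every 2. The shifts repeat in a cycle of length 2: positions 0,1,… shift by +9, +7, then the pattern repeats.
On wheel: w+9=f, h+7=o, e+9=n, e+7=l, l+9=u.

fonlu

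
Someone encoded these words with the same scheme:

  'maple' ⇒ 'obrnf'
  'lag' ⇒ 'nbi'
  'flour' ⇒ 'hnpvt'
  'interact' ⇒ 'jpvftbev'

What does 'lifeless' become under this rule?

njhfnfuu

Two shifts are in play — +1 for a/e/i/o/u, +2 for every other letter.
On lifeless: l(cons)+2=n, i(vowel)+1=j, f(cons)+2=h, e(vowel)+1=f, l(cons)+2=n, e(vowel)+1=f, s(cons)+2=u, s(cons)+2=u.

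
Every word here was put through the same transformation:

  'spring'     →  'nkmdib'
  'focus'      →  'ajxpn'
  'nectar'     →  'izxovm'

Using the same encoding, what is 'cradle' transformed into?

xmvygz

It's a constant shift of +21 (ROT21).
Applying it to cradle: c+21=x, r+21=m, a+21=v, d+21=y, l+21=g, e+21=z.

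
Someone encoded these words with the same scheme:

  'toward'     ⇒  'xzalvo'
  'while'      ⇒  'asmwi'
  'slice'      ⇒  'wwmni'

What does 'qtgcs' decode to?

Shifts by position in toward: pos 0: t→x (+4), pos 1: o→z (+11), pos 2: w→a (+4), pos 3: a→l (+11) — repeating every 2. It's a Vigenère-style cipher with numeric key [4,11]: position i shifts by key[i mod 2].
Undoing it on qtgcs: q−4=m, t−11=i, g−4=c, c−11=r, s−4=o.

micro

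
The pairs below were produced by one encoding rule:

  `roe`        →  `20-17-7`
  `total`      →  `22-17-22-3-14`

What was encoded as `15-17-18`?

r is letter #18 and maps to 20: an offset of 2. Letters become their 1-based position plus 2 (so a→3, b→4, …).
Undoing it on 15-17-18: 15→(15−2)÷1=13=m, 17→(17−2)÷1=15=o, 18→(18−2)÷1=16=p.

mop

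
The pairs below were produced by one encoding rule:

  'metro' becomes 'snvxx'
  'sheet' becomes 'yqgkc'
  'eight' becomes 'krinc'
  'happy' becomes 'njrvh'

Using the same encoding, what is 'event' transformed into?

Shifts by position in metro: pos 0: m→s (+6), pos 1: e→n (+9), pos 2: t→v (+2), pos 3: r→x (+6), pos 4: o→x (+9) — repeating every 3. The shifts repeat in a cycle of length 3: positions 0,1,… shift by +6, +9, +2, then the pattern repeats.
Applying it to event: e+6=k, v+9=e, e+2=g, n+6=t, t+9=c.

kegtc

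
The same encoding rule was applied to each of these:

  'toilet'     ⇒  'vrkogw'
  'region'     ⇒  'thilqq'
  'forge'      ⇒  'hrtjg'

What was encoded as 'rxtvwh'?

Shifts by position in toilet: pos 0: t→v (+2), pos 1: o→r (+3), pos 2: i→k (+2), pos 3: l→o (+3) — repeating every 2. A repeating key of period 2 is used — shifts +2, +3 over and over.
Reversing it on rxtvwh: r−2=p, x−3=u, t−2=r, v−3=s, w−2=u, h−3=e.

pursue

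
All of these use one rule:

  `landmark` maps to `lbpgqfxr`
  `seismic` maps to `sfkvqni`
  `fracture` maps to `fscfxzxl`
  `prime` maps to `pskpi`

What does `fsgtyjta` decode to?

frequent

The shift increases by 1 at each position, starting from +0: 0, 1, 2, ….
Undoing it on fsgtyjta: f−0=f, s−1=r, g−2=e, t−3=q, y−4=u, j−5=e, t−6=n, a−7=t.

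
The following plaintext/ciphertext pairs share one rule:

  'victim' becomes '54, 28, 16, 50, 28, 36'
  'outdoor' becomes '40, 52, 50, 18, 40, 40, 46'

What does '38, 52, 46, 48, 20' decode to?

nurse

With a=1..z=26, the number is 2·pos + 10.
Undoing it on 38, 52, 46, 48, 20: 38→(38−10)÷2=14=n, 52→(52−10)÷2=21=u, 46→(46−10)÷2=18=r, 48→(48−10)÷2=19=s, 20→(20−10)÷2=5=e.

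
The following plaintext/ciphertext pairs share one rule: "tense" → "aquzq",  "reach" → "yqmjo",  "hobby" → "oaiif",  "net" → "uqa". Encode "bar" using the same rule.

The shift depends on letter class: consonant t→a is +7, but vowel e→q is +12. The rule splits by letter class: vowels +12, consonants +7.
Applying it to bar: b(cons)+7=i, a(vowel)+12=m, r(cons)+7=y.

imy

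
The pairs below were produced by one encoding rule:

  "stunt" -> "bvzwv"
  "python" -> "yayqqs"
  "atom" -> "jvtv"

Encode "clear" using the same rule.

Shifts by position in stunt: pos 0: s→b (+9), pos 1: t→v (+2), pos 2: u→z (+5), pos 3: n→w (+9), pos 4: t→v (+2) — repeating every 3. It's a Vigenère-style cipher with numeric key [9,2,5]: position i shifts by key[i mod 3].
On clear: c+9=l, l+2=n, e+5=j, a+9=j, r+2=t.

lnjjt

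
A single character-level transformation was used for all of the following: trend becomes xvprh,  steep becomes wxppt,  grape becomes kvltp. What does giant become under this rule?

The shift depends on letter class: consonant t→x is +4, but vowel e→p is +11. Vowels shift forward by 11 and consonants shift forward by 4.
For giant: g(cons)+4=k, i(vowel)+11=t, a(vowel)+11=l, n(cons)+4=r, t(cons)+4=x.

ktlrx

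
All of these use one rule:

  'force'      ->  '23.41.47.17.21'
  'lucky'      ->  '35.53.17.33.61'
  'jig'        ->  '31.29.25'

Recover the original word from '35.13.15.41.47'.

f(#6)→23 and o(#15)→41: differences scale by 2, so n = 2·pos + 11. With a=1..z=26, the number is 2·pos + 11.
Decoding 35.13.15.41.47: 35→(35−11)÷2=12=l, 13→(13−11)÷2=1=a, 15→(15−11)÷2=2=b, 41→(41−11)÷2=15=o, 47→(47−11)÷2=18=r.

labor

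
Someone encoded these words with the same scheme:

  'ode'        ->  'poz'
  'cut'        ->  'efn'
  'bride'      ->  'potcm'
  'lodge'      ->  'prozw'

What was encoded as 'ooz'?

odd

The output letters match the input read backwards, each shifted +11: ode reversed is edo. Two steps: reverse the string, then apply a Caesar shift of +11.
Undoing it on ooz: shift back: o−11=d, o−11=d, z−11=o → ddo; then reverse → odd.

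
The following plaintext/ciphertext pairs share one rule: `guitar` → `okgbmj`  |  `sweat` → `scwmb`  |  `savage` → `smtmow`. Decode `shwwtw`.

This is an affine cipher: with a=0,…,z=25, each position x becomes (9x+12) mod 26.
Reversing it on shwwtw: s(18)→3·(18−12)≡18=s; h(7)→3·(7−12)≡11=l; w(22)→3·(22−12)≡4=e; w(22)→3·(22−12)≡4=e; t(19)→3·(19−12)≡21=v; w(22)→3·(22−12)≡4=e (all mod 26).

sleeve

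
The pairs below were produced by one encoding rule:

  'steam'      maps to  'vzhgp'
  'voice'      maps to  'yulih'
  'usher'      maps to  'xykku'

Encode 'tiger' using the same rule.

Shifts by position in steam: pos 0: s→v (+3), pos 1: t→z (+6), pos 2: e→h (+3), pos 3: a→g (+6) — repeating every 2. It's a Vigenère-style cipher with numeric key [3,6]: position i shifts by key[i mod 2].
For tiger: t+3=w, i+6=o, g+3=j, e+6=k, r+3=u.

wojku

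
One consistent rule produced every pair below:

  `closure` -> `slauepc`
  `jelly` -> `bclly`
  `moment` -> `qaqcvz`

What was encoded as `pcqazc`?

remote

c(2)→s(18) and l(11)→l(11) fit y≡5x+8 (mod 26); the inverse of 5 mod 26 is 21. Treating letters as 0–25, the rule is x ↦ 5x + 8 (mod 26).
Decoding pcqazc: p(15)→21·(15−8)≡17=r; c(2)→21·(2−8)≡4=e; q(16)→21·(16−8)≡12=m; a(0)→21·(0−8)≡14=o; z(25)→21·(25−8)≡19=t; c(2)→21·(2−8)≡4=e (all mod 26).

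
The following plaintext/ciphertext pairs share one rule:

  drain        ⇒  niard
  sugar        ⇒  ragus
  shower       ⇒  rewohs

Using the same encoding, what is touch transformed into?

hcuot

It's just the letters in reverse order.
On touch: reverse → hcuot.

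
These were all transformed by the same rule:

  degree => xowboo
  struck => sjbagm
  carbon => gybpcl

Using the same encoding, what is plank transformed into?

d(3)→x(23) and e(4)→o(14) fit y≡17x+24 (mod 26); the inverse of 17 mod 26 is 23. Each letter's alphabet position (a=0..z=25) is mapped through 17·x+24 mod 26 — an affine cipher.
Applying it to plank: p(15)→17·15+24≡19=t; l(11)→17·11+24≡3=d; a(0)→17·0+24≡24=y; n(13)→17·13+24≡11=l; k(10)→17·10+24≡12=m (all mod 26).

tdylm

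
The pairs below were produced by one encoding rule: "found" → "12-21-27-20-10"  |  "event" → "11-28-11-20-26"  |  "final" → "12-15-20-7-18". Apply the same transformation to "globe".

13-18-21-8-11

f is letter #6 and maps to 12: an offset of 6. The number is (letter's place in the alphabet, a=1) + 6.
Applying it to globe: g=7→13, l=12→18, o=15→21, b=2→8, e=5→11.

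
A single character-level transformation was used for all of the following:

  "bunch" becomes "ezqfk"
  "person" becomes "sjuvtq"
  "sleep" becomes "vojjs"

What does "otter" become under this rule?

The shift depends on letter class: consonant b→e is +3, but vowel u→z is +5. Vowels shift forward by 5 and consonants shift forward by 3.
On otter: o(vowel)+5=t, t(cons)+3=w, t(cons)+3=w, e(vowel)+5=j, r(cons)+3=u.

twwju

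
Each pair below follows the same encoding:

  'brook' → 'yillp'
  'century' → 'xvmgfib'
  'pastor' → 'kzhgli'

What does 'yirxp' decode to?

brick

Each pair mirrors across the alphabet (b↔y, r↔i, o↔l): positions sum to 25. Each letter is replaced by its mirror in the alphabet: a↔z, b↔y, c↔x, and so on (the Atbash cipher).
Decoding yirxp: y↔b, i↔r, r↔i, x↔c, p↔k.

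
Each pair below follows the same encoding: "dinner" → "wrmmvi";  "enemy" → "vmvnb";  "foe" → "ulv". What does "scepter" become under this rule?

Each pair mirrors across the alphabet (d↔w, i↔r, n↔m): positions sum to 25. This is the alphabet-reversal cipher (Atbash): a becomes z, b becomes y, etc.
Applying it to scepter: s↔h, c↔x, e↔v, p↔k, t↔g, e↔v, r↔i.

hxvkgvi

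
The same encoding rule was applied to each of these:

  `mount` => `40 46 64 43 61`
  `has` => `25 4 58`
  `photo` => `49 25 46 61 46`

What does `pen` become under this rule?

49 16 43

m(#13)→40 and o(#15)→46: differences scale by 3, so n = 3·pos + 1. With a=1..z=26, the number is 3·pos + 1.
On pen: p=16→49, e=5→16, n=14→43.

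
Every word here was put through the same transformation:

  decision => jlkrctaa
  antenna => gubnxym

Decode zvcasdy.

The shift increases by 1 at each position, starting from +6: 6, 7, 8, ….
Undoing it on zvcasdy: z−6=t, v−7=o, c−8=u, a−9=r, s−10=i, d−11=s, y−12=m.

tourism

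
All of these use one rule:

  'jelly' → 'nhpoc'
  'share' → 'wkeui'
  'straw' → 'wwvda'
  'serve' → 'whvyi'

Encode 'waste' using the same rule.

Shifts by position in jelly: pos 0: j→n (+4), pos 1: e→h (+3), pos 2: l→p (+4), pos 3: l→o (+3) — repeating every 2. A repeating key of period 2 is used — shifts +4, +3 over and over.
For waste: w+4=a, a+3=d, s+4=w, t+3=w, e+4=i.

adwwi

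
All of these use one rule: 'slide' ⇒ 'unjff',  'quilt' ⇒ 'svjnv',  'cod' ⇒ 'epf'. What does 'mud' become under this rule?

ovf

The shift depends on letter class: consonant s→u is +2, but vowel i→j is +1. The rule splits by letter class: vowels +1, consonants +2.
Applying it to mud: m(cons)+2=o, u(vowel)+1=v, d(cons)+2=f.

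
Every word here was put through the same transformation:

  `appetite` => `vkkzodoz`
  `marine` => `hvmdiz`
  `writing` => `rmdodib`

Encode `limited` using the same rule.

Compare letters: a→v is +21, p→k is +21, p→k is +21 — a constant shift. This is a Caesar cipher with shift 21.
Applying it to limited: l+21=g, i+21=d, m+21=h, i+21=d, t+21=o, e+21=z, d+21=y.

gdhdozy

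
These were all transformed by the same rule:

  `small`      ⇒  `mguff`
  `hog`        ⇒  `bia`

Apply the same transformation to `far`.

zul

Compare letters: s→m is +20, m→g is +20, a→u is +20 — a constant shift. It's a constant shift of +20 (ROT20).
For far: f+20=z, a+20=u, r+20=l.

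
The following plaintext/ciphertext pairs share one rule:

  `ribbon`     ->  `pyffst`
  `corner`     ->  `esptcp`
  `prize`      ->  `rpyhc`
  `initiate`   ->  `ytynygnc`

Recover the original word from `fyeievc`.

r(17)→p(15) and i(8)→y(24) fit y≡25x+6 (mod 26); the inverse of 25 mod 26 is 25. Each letter's alphabet position (a=0..z=25) is mapped through 25·x+6 mod 26 — an affine cipher.
Reversing it on fyeievc: f(5)→25·(5−6)≡1=b; y(24)→25·(24−6)≡8=i; e(4)→25·(4−6)≡2=c; i(8)→25·(8−6)≡24=y; e(4)→25·(4−6)≡2=c; v(21)→25·(21−6)≡11=l; c(2)→25·(2−6)≡4=e (all mod 26).

bicycle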